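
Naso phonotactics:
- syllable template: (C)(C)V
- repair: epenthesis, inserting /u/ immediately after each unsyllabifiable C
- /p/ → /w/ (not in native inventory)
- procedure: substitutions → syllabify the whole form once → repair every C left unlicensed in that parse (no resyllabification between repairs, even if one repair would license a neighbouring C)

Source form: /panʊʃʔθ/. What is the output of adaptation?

wanʊʃuʔuθu

Substitution: /p/ → /w/, giving /wanʊʃʔθ/.
The consonants /ʃ/, /ʔ/, /θ/ cannot be parsed into a legal (C)(C)V syllable (no codas are permitted; onsets may contain at most 2 consonants).
Each unlicensed consonant becomes the onset of a new syllable: /ʃ/ → /ʃu/, /ʔ/ → /ʔu/, /θ/ → /θu/.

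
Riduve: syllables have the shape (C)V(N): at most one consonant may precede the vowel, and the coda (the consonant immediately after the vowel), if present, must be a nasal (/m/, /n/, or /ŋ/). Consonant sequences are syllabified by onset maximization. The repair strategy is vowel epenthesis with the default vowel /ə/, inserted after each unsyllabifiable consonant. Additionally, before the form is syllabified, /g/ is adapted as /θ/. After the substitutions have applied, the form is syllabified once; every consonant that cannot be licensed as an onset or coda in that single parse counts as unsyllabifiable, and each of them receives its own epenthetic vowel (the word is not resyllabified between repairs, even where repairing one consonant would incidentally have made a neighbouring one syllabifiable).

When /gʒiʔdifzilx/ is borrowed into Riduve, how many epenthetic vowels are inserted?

After substitution the input is /θʒiʔdifzilx/.
The unsyllabifiable consonants are /θ/, /ʔ/, /f/, /l/, /x/; each receives one epenthetic vowel.

5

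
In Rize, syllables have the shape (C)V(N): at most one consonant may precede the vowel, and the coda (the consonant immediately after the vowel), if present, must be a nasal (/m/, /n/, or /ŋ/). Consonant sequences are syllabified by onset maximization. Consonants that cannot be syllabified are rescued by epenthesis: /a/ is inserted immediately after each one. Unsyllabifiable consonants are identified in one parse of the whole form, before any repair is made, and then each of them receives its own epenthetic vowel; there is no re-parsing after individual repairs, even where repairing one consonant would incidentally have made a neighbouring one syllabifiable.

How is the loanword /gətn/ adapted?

gətana

The consonants /t/, /n/ cannot be parsed into a legal (C)V(N) syllable (only a nasal (/m/, /n/, or /ŋ/) is licensed in coda position; onsets are limited to one consonant).
Epenthesis after each stranded consonant: /t/ → /ta/, /n/ → /na/.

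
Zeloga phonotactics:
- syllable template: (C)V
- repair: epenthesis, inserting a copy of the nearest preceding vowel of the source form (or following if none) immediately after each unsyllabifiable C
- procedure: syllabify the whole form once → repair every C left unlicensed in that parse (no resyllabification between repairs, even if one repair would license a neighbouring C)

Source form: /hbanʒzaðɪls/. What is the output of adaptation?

Syllabifying with onset maximization leaves /h/, /n/, /ʒ/, /l/, /s/ stranded (no codas are permitted; onsets are limited to one consonant).
Each unlicensed consonant becomes the onset of a new syllable: /h/ → /ha/, /n/ → /na/, /ʒ/ → /ʒa/, /l/ → /lɪ/, /s/ → /sɪ/.

habanaʒazaðɪlɪsɪ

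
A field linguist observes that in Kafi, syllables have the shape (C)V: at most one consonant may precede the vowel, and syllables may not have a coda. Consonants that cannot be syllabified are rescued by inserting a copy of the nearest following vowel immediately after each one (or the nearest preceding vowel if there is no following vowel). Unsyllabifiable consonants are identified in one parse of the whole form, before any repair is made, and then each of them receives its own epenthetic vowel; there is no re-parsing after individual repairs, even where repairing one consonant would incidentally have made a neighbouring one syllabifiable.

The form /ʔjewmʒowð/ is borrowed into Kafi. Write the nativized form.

Syllabifying with onset maximization leaves /ʔ/, /w/, /m/, /w/, /ð/ stranded (no codas are permitted; onsets are limited to one consonant).
Epenthesis after each stranded consonant: /ʔ/ → /ʔe/, /w/ → /wo/, /m/ → /mo/, /w/ → /wo/, /ð/ → /ðo/.

ʔejewomoʒowoðo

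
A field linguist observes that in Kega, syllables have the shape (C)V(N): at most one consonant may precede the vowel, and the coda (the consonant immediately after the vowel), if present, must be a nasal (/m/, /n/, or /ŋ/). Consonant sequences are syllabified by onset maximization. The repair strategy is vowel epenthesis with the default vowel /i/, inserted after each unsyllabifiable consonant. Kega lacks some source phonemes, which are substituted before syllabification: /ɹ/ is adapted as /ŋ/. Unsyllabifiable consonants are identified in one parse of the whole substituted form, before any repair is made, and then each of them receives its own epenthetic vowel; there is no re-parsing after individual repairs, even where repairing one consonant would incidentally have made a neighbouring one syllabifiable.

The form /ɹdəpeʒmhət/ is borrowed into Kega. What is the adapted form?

Substitution: /ɹ/ → /ŋ/, giving /ŋdəpeʒmhət/.
The consonants /ŋ/, /ʒ/, /m/, /t/ cannot be parsed into a legal (C)V(N) syllable (only a nasal (/m/, /n/, or /ŋ/) is licensed in coda position; onsets are limited to one consonant).
Inserting the epenthetic vowel yields /ŋ/ → /ŋi/, /ʒ/ → /ʒi/, /m/ → /mi/, /t/ → /ti/.

ŋidəpeʒimihəti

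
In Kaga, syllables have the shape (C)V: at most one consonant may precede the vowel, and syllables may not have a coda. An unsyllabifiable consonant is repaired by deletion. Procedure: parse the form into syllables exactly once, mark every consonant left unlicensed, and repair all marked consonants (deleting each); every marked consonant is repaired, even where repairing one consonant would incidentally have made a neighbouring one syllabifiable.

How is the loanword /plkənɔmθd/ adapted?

Syllabifying with onset maximization leaves /p/, /l/, /m/, /θ/, /d/ stranded (no codas are permitted; onsets are limited to one consonant).
Deletion applies to /p/, /l/, /m/, /θ/, /d/.

kənɔ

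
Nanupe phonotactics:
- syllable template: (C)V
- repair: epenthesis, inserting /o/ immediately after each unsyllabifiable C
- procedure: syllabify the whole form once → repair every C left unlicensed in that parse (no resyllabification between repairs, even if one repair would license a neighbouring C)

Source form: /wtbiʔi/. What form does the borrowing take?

The consonants /w/, /t/ cannot be parsed into a legal (C)V syllable (no codas are permitted; onsets are limited to one consonant).
Each unlicensed consonant becomes the onset of a new syllable: /w/ → /wo/, /t/ → /to/.

wotobiʔi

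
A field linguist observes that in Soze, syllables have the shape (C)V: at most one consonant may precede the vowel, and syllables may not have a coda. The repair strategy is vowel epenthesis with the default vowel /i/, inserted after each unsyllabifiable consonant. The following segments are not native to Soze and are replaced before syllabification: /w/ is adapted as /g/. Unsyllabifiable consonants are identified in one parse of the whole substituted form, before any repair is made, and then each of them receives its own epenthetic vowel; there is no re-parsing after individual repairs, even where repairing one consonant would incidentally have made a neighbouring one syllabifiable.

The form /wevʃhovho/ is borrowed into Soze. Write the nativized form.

geviʃihoviho

Substitution: /w/ → /g/, giving /gevʃhovho/.
Under (C)V, the unsyllabifiable consonants are /v/, /ʃ/, /v/ (no codas are permitted; onsets are limited to one consonant).
Inserting the epenthetic vowel yields /v/ → /vi/, /ʃ/ → /ʃi/, /v/ → /vi/.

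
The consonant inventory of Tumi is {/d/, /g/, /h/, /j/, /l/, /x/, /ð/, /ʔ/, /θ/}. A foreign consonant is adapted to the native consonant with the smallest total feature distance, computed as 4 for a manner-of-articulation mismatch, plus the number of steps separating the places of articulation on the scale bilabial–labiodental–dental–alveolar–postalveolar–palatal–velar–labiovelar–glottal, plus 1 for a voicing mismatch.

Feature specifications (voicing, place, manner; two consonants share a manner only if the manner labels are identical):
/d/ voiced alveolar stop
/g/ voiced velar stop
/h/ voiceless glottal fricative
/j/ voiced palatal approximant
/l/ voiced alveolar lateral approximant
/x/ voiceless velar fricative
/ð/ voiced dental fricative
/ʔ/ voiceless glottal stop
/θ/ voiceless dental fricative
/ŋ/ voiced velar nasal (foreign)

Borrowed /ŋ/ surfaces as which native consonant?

g

/g/ is closest: manner differs (nasal→stop, +4), place distance 0 (velar→velar), same voicing; total 4. Next closest is /j/ at distance 5.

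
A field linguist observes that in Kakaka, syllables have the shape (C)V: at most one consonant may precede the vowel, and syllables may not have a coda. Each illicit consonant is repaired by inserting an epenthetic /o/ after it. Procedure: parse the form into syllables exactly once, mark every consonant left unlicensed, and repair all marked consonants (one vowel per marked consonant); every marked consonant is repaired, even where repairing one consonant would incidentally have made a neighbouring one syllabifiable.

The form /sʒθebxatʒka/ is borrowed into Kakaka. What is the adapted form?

soʒoθeboxatoʒoka

Under (C)V, the unsyllabifiable consonants are /s/, /ʒ/, /b/, /t/, /ʒ/ (no codas are permitted; onsets are limited to one consonant).
Each unlicensed consonant becomes the onset of a new syllable: /s/ → /so/, /ʒ/ → /ʒo/, /b/ → /bo/, /t/ → /to/, /ʒ/ → /ʒo/.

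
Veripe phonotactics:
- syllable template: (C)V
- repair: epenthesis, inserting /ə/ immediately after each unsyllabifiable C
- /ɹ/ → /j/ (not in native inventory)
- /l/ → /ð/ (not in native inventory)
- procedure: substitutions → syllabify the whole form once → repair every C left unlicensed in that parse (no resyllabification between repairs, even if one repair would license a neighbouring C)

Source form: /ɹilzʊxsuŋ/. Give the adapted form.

Substitution: /ɹ/ → /j/, /l/ → /ð/, giving /jiðzʊxsuŋ/.
Syllabifying with onset maximization leaves /ð/, /x/, /ŋ/ stranded (no codas are permitted; onsets are limited to one consonant).
Epenthesis after each stranded consonant: /ð/ → /ðə/, /x/ → /xə/, /ŋ/ → /ŋə/.

jiðəzʊxəsuŋə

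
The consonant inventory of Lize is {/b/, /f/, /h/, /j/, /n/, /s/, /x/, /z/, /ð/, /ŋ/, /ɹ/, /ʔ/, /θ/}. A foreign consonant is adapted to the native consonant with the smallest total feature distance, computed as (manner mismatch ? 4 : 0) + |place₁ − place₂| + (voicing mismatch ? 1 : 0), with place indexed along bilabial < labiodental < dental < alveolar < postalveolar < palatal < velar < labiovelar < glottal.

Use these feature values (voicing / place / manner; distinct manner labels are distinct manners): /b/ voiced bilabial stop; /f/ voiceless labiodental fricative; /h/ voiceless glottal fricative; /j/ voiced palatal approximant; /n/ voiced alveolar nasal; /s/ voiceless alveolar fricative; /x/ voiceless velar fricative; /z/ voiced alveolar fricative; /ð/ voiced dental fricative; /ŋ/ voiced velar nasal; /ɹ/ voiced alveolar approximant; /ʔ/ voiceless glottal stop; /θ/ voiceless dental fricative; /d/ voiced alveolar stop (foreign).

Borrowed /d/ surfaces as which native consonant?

/b/ is closest: same manner (stop), place distance 3 (alveolar→bilabial), same voicing; total 3. Next closest is /n/ at distance 4.

b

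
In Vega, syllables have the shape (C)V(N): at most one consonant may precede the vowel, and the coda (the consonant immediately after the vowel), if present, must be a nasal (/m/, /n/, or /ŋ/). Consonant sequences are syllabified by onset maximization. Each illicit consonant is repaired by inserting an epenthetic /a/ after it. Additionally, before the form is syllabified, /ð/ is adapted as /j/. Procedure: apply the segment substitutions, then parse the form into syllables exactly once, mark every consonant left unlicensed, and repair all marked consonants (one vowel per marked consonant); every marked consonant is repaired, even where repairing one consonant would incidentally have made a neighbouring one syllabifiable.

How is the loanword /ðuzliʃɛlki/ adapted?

Substitution: /ð/ → /j/, giving /juzliʃɛlki/.
Under (C)V(N), the unsyllabifiable consonants are /z/, /l/ (only a nasal (/m/, /n/, or /ŋ/) is licensed in coda position; onsets are limited to one consonant).
Inserting the epenthetic vowel yields /z/ → /za/, /l/ → /la/.

juzaliʃɛlaki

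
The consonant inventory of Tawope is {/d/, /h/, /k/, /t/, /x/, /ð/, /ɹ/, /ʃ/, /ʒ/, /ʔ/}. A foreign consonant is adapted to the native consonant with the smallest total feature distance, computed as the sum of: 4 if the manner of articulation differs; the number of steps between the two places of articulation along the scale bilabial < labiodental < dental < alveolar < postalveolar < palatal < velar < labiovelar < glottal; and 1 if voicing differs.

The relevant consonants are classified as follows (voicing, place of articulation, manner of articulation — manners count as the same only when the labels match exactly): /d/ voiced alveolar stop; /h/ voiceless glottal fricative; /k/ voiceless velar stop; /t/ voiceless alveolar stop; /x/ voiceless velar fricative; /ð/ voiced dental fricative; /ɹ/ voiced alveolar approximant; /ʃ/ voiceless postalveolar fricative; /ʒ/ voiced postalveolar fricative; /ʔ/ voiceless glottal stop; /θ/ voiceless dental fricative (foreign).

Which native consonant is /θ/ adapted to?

ð

/ð/ is closest: same manner (fricative), place distance 0 (dental→dental), voicing differs (+1); total 1. Next closest is /ʃ/ at distance 2.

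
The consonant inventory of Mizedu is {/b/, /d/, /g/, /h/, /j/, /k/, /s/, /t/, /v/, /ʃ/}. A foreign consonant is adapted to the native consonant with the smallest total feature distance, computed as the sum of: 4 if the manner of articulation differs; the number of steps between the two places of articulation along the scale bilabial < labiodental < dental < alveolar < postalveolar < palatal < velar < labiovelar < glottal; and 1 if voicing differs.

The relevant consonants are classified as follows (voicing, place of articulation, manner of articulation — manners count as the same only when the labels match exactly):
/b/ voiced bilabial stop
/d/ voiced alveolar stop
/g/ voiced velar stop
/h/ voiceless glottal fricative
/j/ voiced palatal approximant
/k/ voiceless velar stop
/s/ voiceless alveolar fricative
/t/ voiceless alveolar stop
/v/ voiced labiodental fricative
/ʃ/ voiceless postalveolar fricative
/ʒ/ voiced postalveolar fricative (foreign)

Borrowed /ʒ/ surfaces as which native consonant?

/ʃ/ is closest: same manner (fricative), place distance 0 (postalveolar→postalveolar), voicing differs (+1); total 1. Next closest is /s/ at distance 2.

ʃ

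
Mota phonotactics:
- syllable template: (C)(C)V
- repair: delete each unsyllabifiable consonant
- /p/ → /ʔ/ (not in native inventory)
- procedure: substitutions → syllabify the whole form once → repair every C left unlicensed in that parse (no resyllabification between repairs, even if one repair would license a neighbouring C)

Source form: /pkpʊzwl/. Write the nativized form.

Substitution: /p/ → /ʔ/, giving /ʔkʔʊzwl/.
Under (C)(C)V, the unsyllabifiable consonants are /ʔ/, /z/, /w/, /l/ (no codas are permitted; onsets may contain at most 2 consonants).
Each unlicensed consonant is deleted: /ʔ/, /z/, /w/, /l/.

kʔʊ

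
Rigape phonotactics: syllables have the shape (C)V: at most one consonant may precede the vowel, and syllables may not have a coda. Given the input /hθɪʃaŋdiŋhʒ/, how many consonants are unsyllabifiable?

Under (C)V, the unsyllabifiable consonants are /h/, /ŋ/, /ŋ/, /h/, /ʒ/ (no codas are permitted; onsets are limited to one consonant).

5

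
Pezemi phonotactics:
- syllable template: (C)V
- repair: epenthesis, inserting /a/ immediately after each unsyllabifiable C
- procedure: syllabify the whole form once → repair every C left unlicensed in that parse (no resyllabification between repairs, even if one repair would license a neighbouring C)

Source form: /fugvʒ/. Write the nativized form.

The consonants /g/, /v/, /ʒ/ cannot be parsed into a legal (C)V syllable (no codas are permitted; onsets are limited to one consonant).
Epenthesis after each stranded consonant: /g/ → /ga/, /v/ → /va/, /ʒ/ → /ʒa/.

fugavaʒa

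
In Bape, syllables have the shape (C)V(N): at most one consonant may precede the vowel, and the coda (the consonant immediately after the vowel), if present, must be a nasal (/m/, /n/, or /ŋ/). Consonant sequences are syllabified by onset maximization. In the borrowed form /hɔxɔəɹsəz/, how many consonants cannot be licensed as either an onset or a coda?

Under (C)V(N), the unsyllabifiable consonants are /ɹ/, /z/ (only a nasal (/m/, /n/, or /ŋ/) is licensed in coda position; onsets are limited to one consonant).

2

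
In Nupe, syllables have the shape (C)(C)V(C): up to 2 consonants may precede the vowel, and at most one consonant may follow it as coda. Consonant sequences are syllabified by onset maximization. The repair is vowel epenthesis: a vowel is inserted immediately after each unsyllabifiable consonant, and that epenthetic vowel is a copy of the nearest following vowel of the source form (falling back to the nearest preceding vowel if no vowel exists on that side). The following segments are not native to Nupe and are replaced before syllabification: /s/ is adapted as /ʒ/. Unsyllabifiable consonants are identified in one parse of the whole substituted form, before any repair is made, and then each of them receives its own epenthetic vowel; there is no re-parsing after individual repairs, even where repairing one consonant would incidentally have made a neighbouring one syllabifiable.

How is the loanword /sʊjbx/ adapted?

ʒʊjbʊxʊ

Substitution: /s/ → /ʒ/, giving /ʒʊjbx/.
Under (C)(C)V(C), the unsyllabifiable consonants are /b/, /x/ (at most one coda consonant is licensed; onsets may contain at most 2 consonants).
Epenthesis after each stranded consonant: /b/ → /bʊ/, /x/ → /xʊ/.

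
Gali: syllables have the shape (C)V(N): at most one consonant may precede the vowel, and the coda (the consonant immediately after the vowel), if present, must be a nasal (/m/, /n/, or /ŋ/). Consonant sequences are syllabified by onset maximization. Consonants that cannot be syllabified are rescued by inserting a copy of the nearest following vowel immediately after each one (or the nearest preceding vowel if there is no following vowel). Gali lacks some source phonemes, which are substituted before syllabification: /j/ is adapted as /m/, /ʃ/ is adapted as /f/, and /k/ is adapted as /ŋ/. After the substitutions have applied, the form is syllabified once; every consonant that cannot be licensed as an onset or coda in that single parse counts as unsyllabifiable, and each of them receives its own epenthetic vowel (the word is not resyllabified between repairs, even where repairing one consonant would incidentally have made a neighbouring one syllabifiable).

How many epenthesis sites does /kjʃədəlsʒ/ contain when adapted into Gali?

After substitution the input is /ŋmfədəlsʒ/.
The unsyllabifiable consonants are /ŋ/, /m/, /l/, /s/, /ʒ/; each receives one epenthetic vowel.

5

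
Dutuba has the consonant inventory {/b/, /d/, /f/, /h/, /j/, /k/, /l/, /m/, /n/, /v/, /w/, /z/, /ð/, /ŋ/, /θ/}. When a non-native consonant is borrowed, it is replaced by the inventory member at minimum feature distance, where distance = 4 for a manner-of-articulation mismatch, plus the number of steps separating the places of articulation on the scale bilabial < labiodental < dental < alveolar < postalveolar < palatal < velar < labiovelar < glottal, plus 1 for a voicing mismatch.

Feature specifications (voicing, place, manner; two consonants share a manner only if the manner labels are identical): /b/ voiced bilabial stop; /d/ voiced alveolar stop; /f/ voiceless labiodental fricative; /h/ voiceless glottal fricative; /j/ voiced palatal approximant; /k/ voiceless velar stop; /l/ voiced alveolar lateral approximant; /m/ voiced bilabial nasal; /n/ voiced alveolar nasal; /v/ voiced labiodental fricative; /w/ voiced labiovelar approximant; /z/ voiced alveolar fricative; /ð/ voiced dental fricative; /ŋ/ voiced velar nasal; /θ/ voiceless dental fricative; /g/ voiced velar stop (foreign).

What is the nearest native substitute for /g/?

k

/k/ is closest: same manner (stop), place distance 0 (velar→velar), voicing differs (+1); total 1. Next closest is /d/ at distance 3.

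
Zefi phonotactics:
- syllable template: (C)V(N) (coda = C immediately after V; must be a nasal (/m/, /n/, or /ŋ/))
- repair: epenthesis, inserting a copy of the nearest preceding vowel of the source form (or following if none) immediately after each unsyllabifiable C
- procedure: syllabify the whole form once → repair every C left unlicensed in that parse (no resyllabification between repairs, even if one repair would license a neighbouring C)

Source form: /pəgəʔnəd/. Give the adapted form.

Syllabifying with onset maximization leaves /ʔ/, /d/ stranded (only a nasal (/m/, /n/, or /ŋ/) is licensed in coda position; onsets are limited to one consonant).
Inserting the epenthetic vowel yields /ʔ/ → /ʔə/, /d/ → /də/.

pəgəʔənədə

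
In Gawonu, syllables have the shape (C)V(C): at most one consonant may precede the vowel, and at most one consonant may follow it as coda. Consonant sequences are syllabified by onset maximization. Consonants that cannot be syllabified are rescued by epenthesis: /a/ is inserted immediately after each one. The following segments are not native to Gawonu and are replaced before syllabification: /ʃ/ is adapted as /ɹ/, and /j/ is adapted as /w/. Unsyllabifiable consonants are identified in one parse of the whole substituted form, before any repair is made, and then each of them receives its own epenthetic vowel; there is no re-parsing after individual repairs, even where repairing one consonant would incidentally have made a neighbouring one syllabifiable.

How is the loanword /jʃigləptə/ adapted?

Substitution: /j/ → /w/, /ʃ/ → /ɹ/, giving /wɹigləptə/.
Syllabifying with onset maximization leaves /w/ stranded (at most one coda consonant is licensed; onsets are limited to one consonant).
Inserting the epenthetic vowel yields /w/ → /wa/.

waɹigləptə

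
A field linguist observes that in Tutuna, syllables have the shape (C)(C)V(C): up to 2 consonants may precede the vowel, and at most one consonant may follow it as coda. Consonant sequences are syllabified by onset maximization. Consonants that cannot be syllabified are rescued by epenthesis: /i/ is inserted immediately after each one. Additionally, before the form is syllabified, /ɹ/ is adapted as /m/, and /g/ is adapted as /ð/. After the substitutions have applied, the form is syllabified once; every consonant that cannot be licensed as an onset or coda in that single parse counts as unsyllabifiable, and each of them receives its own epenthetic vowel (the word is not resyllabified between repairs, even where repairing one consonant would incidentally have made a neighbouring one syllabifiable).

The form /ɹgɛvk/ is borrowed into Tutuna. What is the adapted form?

mðɛvki

Substitution: /ɹ/ → /m/, /g/ → /ð/, giving /mðɛvk/.
Syllabifying with onset maximization leaves /k/ stranded (at most one coda consonant is licensed; onsets may contain at most 2 consonants).
Inserting the epenthetic vowel yields /k/ → /ki/.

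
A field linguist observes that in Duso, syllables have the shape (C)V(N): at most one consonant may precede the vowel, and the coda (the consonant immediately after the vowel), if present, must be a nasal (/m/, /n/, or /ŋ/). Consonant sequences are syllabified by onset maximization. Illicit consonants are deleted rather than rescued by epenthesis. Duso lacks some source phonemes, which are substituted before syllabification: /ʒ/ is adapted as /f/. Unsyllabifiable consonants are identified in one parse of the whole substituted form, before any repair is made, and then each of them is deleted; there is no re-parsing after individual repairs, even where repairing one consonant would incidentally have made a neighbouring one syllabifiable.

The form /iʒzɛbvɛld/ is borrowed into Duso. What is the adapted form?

Substitution: /ʒ/ → /f/, giving /ifzɛbvɛld/.
The consonants /f/, /b/, /l/, /d/ cannot be parsed into a legal (C)V(N) syllable (only a nasal (/m/, /n/, or /ŋ/) is licensed in coda position; onsets are limited to one consonant).
Each unlicensed consonant is deleted: /f/, /b/, /l/, /d/.

izɛvɛ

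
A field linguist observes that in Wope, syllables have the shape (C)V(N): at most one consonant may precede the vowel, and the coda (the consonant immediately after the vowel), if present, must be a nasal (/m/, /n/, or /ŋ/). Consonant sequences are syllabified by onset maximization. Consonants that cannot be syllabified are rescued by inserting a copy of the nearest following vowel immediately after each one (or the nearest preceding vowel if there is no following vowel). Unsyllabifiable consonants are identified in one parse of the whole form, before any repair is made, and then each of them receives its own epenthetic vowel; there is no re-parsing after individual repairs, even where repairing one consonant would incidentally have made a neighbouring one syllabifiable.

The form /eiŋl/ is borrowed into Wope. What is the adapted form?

Under (C)V(N), the unsyllabifiable consonants are /l/ (only a nasal (/m/, /n/, or /ŋ/) is licensed in coda position; onsets are limited to one consonant).
Inserting the epenthetic vowel yields /l/ → /li/.

eiŋli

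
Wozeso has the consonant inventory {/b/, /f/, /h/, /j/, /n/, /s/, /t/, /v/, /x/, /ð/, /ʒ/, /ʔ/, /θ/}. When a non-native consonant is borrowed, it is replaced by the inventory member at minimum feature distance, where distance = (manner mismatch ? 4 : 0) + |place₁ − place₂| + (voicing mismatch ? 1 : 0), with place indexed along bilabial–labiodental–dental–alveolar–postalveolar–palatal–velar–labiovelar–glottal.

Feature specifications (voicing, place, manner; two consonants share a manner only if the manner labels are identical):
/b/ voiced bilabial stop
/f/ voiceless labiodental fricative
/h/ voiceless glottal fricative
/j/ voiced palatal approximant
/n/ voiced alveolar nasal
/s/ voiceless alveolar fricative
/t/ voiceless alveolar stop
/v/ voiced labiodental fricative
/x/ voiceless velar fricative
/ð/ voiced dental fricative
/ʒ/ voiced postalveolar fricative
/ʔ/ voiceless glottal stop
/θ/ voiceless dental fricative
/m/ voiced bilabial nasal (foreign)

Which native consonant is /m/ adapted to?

n

/n/ is closest: same manner (nasal), place distance 3 (bilabial→alveolar), same voicing; total 3. Next closest is /b/ at distance 4.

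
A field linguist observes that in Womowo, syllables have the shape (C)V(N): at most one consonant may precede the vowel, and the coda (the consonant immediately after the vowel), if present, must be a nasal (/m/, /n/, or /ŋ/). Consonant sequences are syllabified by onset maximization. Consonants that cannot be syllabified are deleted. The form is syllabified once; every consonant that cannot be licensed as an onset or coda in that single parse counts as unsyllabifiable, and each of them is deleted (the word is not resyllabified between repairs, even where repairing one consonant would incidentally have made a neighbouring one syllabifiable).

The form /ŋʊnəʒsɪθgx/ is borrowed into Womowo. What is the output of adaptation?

The consonants /ʒ/, /θ/, /g/, /x/ cannot be parsed into a legal (C)V(N) syllable (only a nasal (/m/, /n/, or /ŋ/) is licensed in coda position; onsets are limited to one consonant).
Deletion applies to /ʒ/, /θ/, /g/, /x/.

ŋʊnəsɪ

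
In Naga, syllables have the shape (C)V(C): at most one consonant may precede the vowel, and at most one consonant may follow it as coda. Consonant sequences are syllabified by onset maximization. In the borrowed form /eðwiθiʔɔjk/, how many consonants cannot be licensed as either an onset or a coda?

1

Under (C)V(C), the unsyllabifiable consonants are /k/ (at most one coda consonant is licensed; onsets are limited to one consonant).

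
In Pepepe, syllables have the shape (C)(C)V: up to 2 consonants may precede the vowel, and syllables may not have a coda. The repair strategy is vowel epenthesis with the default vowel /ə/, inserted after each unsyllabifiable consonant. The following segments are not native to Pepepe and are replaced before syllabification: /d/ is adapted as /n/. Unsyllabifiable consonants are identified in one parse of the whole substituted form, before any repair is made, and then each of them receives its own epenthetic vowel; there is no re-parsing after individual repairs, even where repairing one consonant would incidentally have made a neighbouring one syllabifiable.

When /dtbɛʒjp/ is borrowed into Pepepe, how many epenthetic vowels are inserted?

After substitution the input is /ntbɛʒjp/.
The unsyllabifiable consonants are /n/, /ʒ/, /j/, /p/; each receives one epenthetic vowel.

4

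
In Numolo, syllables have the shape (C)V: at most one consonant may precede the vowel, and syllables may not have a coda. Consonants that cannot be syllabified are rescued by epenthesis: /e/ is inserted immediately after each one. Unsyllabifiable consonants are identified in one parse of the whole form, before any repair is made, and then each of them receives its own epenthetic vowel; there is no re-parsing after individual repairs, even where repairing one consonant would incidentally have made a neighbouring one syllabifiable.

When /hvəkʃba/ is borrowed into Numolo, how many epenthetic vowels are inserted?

The unsyllabifiable consonants are /h/, /k/, /ʃ/; each receives one epenthetic vowel.

3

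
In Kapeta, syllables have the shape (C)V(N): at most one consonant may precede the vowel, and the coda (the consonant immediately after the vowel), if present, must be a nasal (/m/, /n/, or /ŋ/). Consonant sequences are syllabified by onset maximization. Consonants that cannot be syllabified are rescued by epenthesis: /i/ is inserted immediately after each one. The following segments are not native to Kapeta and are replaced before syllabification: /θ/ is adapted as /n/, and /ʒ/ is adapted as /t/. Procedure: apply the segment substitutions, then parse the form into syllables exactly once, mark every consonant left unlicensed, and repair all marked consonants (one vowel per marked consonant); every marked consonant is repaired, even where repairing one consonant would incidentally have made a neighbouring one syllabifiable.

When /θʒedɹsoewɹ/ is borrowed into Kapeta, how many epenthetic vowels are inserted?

5

After substitution the input is /ntedɹsoewɹ/.
The unsyllabifiable consonants are /n/, /d/, /ɹ/, /w/, /ɹ/; each receives one epenthetic vowel.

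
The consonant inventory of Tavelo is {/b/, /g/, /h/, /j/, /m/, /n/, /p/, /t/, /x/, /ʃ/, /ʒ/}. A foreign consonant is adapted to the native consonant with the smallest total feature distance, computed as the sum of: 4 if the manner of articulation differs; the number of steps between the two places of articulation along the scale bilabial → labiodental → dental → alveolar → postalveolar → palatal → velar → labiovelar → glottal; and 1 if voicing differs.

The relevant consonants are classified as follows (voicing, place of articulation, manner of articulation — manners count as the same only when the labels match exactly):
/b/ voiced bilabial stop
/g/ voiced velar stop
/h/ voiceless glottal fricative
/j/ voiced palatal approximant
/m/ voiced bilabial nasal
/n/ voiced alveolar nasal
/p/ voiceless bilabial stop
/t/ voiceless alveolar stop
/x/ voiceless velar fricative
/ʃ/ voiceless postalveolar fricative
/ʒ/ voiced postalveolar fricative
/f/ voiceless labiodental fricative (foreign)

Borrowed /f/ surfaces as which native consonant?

/ʃ/ is closest: same manner (fricative), place distance 3 (labiodental→postalveolar), same voicing; total 3. Next closest is /ʒ/ at distance 4.

ʃ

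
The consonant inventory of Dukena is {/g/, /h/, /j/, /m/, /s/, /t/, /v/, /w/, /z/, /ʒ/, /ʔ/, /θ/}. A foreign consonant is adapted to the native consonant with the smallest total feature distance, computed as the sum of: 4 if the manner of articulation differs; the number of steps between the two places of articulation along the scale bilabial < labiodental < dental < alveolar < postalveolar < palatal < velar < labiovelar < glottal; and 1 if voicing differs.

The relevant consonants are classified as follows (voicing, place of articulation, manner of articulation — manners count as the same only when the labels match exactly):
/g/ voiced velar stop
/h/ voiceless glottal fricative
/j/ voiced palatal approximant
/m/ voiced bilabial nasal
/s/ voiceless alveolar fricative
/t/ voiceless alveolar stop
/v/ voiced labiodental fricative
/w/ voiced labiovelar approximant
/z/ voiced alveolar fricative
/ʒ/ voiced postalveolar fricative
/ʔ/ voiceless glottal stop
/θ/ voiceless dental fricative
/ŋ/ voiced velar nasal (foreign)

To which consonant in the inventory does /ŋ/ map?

/g/ is closest: manner differs (nasal→stop, +4), place distance 0 (velar→velar), same voicing; total 4. Next closest is /j/ at distance 5.

g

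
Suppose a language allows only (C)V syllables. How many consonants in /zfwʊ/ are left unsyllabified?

2

Syllabifying with onset maximization leaves /z/, /f/ stranded (no codas are permitted; onsets are limited to one consonant).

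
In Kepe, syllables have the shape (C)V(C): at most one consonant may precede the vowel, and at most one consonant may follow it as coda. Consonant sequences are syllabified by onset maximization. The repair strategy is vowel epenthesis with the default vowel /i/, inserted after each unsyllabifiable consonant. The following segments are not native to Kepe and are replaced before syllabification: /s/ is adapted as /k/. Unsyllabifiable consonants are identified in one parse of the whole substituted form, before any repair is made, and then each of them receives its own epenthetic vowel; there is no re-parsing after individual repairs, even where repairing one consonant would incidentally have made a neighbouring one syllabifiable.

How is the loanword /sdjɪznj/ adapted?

kidijɪzniji

Substitution: /s/ → /k/, giving /kdjɪznj/.
The consonants /k/, /d/, /n/, /j/ cannot be parsed into a legal (C)V(C) syllable (at most one coda consonant is licensed; onsets are limited to one consonant).
Each unlicensed consonant becomes the onset of a new syllable: /k/ → /ki/, /d/ → /di/, /n/ → /ni/, /j/ → /ji/.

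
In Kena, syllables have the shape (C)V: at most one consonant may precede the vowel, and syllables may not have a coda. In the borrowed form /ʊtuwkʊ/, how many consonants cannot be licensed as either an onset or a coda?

Syllabifying with onset maximization leaves /w/ stranded (no codas are permitted; onsets are limited to one consonant).

1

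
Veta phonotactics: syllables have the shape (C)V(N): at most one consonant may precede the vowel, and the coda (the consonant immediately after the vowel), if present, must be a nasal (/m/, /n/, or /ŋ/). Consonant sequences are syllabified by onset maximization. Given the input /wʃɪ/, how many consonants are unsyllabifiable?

1

Under (C)V(N), the unsyllabifiable consonants are /w/ (only a nasal (/m/, /n/, or /ŋ/) is licensed in coda position; onsets are limited to one consonant).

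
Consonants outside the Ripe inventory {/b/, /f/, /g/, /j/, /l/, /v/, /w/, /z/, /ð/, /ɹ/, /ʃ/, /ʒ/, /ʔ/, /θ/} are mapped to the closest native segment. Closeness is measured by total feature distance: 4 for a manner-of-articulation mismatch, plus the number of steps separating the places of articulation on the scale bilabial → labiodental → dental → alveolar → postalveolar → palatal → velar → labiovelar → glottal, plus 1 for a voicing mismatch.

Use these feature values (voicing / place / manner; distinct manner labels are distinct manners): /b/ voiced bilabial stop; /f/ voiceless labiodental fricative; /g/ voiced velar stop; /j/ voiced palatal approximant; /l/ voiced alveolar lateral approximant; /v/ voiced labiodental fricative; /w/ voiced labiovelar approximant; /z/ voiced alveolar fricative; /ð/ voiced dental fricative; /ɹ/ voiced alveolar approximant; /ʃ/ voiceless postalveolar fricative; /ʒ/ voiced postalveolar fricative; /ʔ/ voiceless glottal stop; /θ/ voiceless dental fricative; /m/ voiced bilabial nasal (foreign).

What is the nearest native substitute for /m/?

b

/b/ is closest: manner differs (nasal→stop, +4), place distance 0 (bilabial→bilabial), same voicing; total 4. Next closest is /v/ at distance 5.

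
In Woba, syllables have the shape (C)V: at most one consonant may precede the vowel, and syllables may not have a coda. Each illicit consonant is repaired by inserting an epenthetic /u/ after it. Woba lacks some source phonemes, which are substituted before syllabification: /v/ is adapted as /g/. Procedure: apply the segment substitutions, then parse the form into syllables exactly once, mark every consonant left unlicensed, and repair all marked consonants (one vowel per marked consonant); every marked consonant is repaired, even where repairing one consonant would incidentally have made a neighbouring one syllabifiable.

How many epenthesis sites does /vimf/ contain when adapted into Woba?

2

After substitution the input is /gimf/.
The unsyllabifiable consonants are /m/, /f/; each receives one epenthetic vowel.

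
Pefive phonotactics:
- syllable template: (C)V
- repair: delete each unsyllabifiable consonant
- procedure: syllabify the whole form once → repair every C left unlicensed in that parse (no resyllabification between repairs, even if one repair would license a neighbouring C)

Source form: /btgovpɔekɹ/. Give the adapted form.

Syllabifying with onset maximization leaves /b/, /t/, /v/, /k/, /ɹ/ stranded (no codas are permitted; onsets are limited to one consonant).
Each unlicensed consonant is deleted: /b/, /t/, /v/, /k/, /ɹ/.

gopɔe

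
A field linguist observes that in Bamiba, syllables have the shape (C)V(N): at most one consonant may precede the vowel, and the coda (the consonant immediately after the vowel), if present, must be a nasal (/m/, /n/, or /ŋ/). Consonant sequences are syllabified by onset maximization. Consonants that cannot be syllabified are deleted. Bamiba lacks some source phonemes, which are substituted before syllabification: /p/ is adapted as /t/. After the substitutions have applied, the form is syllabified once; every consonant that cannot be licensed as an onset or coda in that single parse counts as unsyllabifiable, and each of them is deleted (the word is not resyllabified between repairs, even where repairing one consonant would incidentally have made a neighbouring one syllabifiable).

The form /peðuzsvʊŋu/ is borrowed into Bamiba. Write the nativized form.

Substitution: /p/ → /t/, giving /teðuzsvʊŋu/.
Syllabifying with onset maximization leaves /z/, /s/ stranded (only a nasal (/m/, /n/, or /ŋ/) is licensed in coda position; onsets are limited to one consonant).
Deleting the stranded consonants removes /z/, /s/.

teðuvʊŋu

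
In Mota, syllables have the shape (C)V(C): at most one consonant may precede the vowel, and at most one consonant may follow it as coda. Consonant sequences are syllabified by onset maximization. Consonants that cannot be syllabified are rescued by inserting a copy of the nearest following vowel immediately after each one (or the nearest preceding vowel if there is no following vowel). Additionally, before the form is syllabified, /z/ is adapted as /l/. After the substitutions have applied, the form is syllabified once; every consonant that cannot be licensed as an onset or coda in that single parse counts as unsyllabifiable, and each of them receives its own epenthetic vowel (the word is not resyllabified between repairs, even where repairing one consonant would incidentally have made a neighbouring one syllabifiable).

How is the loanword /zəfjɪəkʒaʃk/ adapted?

Substitution: /z/ → /l/, giving /ləfjɪəkʒaʃk/.
Syllabifying with onset maximization leaves /k/ stranded (at most one coda consonant is licensed; onsets are limited to one consonant).
Epenthesis after each stranded consonant: /k/ → /ka/.

ləfjɪəkʒaʃka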